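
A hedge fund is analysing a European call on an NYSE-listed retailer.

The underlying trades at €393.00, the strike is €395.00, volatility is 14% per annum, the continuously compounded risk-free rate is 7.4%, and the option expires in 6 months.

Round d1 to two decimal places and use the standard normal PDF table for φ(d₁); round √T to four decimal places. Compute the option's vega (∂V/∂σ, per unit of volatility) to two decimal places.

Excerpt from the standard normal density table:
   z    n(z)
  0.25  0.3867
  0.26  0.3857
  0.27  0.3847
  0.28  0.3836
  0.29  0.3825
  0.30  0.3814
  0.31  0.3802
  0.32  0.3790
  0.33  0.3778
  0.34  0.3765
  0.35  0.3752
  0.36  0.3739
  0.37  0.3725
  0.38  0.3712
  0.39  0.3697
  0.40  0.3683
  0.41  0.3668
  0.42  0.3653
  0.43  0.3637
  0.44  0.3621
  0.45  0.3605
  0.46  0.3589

103.51

σ√T = 0.14 × 0.7071 = 0.0990
d₁ = [ln(393/395) + (0.074 + 0.14²/2)·0.5] / 0.0990 = [-0.0051 + 0.0419] / 0.0990 = 0.3720 ≈ 0.37
√T = √0.5 = 0.7071
φ(d₁) = φ(0.37) = 0.3725
vega = S·φ(d₁)·√T = 393·0.3725·0.7071 = 103.5141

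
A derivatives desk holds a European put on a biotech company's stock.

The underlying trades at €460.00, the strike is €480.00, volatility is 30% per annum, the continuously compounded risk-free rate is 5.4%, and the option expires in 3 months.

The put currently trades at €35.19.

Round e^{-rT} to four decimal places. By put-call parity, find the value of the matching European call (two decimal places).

€21.62

exp(−rT) = exp(−0.054·0.25) = 0.9866
Put-call parity: C − P = S − K·e^(−rT) = 460 − 480·0.9866 = 460 − 473.5680 = -13.5680
C = P + (C − P) = 35.19 + (-13.5680) = 21.6220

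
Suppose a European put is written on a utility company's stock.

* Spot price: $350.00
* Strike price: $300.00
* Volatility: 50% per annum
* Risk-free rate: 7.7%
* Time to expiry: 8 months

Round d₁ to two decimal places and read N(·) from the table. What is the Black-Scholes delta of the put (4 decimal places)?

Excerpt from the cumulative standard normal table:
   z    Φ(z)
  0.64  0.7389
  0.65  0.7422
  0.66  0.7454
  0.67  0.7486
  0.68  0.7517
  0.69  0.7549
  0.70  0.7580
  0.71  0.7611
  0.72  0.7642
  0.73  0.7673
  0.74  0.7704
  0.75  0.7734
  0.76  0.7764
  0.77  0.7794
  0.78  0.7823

-0.2389

σ√T = 0.5 × 0.8165 = 0.4082
ln(S/K) + (r + σ²/2)T = ln(350/300) + (0.077 + 0.5²/2)·0.6667 = 0.1542 + 0.1347 = 0.2888
d₁ = 0.2888 / 0.4082 = 0.7075 → 0.71
N(d₁) = N(0.71) = 0.7611
Δ_put = N(d₁) − 1 = 0.7611 − 1 = -0.2389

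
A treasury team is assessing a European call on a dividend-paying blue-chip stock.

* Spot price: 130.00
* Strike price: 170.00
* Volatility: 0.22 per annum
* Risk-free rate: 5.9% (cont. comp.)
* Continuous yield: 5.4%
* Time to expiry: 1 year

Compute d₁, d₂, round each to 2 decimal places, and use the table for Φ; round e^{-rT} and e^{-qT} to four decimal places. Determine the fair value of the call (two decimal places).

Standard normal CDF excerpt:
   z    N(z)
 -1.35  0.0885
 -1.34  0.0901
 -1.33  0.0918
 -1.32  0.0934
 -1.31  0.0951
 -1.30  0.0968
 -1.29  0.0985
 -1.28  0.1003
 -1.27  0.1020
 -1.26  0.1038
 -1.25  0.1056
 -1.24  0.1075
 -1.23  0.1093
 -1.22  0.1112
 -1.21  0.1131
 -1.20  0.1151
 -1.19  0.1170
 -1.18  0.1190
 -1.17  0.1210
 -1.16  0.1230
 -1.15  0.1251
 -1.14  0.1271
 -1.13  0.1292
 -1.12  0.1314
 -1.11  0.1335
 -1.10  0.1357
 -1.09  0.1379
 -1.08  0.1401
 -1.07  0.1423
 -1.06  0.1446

1.74

T = 1;  σ√T = 0.2200
ln(S/K) + (r − q + σ²/2)T = ln(130/170) + (0.059 − 0.054 + 0.22²/2)·1 = -0.2683 + 0.0292 = -0.2391
d₁ = -0.2391 / 0.2200 = -1.0867 ⇒ -1.09
d₂ = d₁ − σ√T = -1.0867 − 0.2200 = -1.3067 ⇒ -1.31
e^(−qT) = e^(−0.054·1) = 0.9474;  e^(−rT) = e^(−0.059·1) = 0.9427
C = 130·0.9474·N(-1.09) − 170·0.9427·N(-1.31) = 130·0.9474·0.1379 − 170·0.9427·0.0951 = 16.9840 − 15.2406 = 1.7434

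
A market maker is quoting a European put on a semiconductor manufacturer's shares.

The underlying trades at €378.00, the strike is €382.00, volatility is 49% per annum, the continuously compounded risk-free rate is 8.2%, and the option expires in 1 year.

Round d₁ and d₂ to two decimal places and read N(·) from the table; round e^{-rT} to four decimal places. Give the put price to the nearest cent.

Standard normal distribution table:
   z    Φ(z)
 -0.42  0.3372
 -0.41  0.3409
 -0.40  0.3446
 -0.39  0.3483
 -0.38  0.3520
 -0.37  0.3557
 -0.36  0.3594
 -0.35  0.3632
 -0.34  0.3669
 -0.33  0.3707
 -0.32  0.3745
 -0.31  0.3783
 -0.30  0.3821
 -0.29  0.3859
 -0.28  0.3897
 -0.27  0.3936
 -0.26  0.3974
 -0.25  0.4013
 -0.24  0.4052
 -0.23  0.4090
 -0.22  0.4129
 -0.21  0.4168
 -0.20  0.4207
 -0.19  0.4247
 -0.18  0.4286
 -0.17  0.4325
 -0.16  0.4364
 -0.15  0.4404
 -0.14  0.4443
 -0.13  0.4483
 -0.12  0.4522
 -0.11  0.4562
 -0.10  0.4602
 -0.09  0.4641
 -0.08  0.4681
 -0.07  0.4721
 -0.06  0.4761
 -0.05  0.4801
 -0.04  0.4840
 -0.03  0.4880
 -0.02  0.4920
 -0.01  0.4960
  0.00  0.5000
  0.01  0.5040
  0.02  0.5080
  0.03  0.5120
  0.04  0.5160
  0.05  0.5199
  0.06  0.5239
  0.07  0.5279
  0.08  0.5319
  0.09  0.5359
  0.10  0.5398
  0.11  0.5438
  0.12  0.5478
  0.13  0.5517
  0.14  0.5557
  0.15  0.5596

T = 1;  σ√T = 0.4900
ln(S/K) + (r + σ²/2)T = ln(378/382) + (0.082 + 0.49²/2)·1 = -0.0105 + 0.2021 = 0.1915
d₁ = 0.1915 / 0.4900 = 0.3909 → 0.39
d₂ = d₁ − σ√T = 0.3909 − 0.4900 = -0.0991 → -0.10
e^(−rT) = e^(−0.082·1) = 0.9213
N(−d₂) = N(0.10) = 0.5398;  N(−d₁) = N(-0.39) = 0.3483
P = 382·0.9213·0.5398 − 378·0.3483 = 189.9754 − 131.6574 = 58.3180

€58.32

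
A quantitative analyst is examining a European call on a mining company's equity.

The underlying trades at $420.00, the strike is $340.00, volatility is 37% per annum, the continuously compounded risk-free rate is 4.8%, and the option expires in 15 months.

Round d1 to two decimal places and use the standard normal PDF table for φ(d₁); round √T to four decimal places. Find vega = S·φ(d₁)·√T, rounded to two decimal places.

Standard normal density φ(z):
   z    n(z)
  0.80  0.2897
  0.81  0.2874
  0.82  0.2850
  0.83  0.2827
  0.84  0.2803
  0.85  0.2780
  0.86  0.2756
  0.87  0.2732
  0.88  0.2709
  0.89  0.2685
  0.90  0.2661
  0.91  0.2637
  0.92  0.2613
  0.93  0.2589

129.41

T = 1.25;  σ√T = 0.4137
ln(S/K) + (r + σ²/2)T = ln(420/340) + (0.048 + 0.37²/2)·1.25 = 0.2113 + 0.1456 = 0.3569
d₁ = 0.3569 / 0.4137 = 0.8627 → 0.86
√T = √1.25 = 1.1180
φ(d₁) = φ(0.86) = 0.2756
vega = S·φ(d₁)·√T = 420·0.2756·1.1180 = 129.4107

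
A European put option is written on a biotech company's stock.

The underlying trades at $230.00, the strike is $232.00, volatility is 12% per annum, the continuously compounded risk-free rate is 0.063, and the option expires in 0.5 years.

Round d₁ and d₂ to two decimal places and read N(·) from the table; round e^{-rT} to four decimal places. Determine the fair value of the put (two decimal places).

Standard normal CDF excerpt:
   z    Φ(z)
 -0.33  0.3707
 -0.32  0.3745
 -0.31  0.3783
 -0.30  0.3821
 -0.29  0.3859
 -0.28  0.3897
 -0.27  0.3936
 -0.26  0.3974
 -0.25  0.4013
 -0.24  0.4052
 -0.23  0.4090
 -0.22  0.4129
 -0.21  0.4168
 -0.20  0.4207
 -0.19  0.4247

$4.94

T = 0.5;  σ√T = 0.0849
d₁ = [ln(230/232) + (0.063 + ½·0.12²)·0.5] / (σ√T) = (-0.0087 + 0.0351) / 0.0849 = 0.3116 ≈ 0.31
d₂ = 0.3116 − 0.0849 = 0.2268 ≈ 0.23
e^(−rT) = e^(−0.063·0.5) = 0.9690
P = 232·0.9690·N(-0.23) − 230·N(-0.31) = 232·0.9690·0.4090 − 230·0.3783 = 91.9465 − 87.0090 = 4.9375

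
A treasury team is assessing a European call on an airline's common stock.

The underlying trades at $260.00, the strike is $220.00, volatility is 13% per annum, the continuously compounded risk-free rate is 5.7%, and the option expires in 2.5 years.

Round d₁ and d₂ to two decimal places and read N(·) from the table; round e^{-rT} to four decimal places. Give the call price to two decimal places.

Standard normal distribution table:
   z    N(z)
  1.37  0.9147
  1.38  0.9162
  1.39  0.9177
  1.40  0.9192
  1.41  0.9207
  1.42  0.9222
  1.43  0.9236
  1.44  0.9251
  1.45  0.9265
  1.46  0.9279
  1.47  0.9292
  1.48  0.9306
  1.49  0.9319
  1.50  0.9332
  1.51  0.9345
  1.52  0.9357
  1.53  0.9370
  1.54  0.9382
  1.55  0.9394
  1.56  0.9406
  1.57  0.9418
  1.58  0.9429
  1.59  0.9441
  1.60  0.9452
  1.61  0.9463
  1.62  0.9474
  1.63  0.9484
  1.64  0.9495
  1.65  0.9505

T = 2.5;  σ√T = 0.2055
ln(S/K) + (r + σ²/2)T = ln(260/220) + (0.057 + 0.13²/2)·2.5 = 0.1671 + 0.1636 = 0.3307
d₁ = 0.3307 / 0.2055 = 1.6088 → 1.61
d₂ = d₁ − σ√T = 1.6088 − 0.2055 = 1.4032 → 1.40
exp(−rT) = exp(−0.057·2.5) = 0.8672
N(d₁) = N(1.61) = 0.9463;  N(d₂) = N(1.40) = 0.9192
C = 260·0.9463 − 220·0.8672·0.9192 = 246.0380 − 175.3687 = 70.6693

$70.67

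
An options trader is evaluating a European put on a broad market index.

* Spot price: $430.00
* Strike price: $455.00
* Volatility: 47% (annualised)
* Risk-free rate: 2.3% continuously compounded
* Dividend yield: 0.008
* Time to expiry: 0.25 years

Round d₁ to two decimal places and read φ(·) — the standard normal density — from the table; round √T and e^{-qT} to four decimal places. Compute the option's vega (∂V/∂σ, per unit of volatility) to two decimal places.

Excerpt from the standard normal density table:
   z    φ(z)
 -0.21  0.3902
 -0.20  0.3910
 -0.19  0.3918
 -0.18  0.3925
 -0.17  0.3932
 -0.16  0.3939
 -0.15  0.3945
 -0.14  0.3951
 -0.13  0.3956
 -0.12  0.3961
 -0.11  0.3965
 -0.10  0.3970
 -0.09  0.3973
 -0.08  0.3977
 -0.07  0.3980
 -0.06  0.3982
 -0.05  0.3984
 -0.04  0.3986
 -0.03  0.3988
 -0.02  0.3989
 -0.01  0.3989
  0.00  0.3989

σ√T = 0.47·√0.25 = 0.2350
d₁ = [ln(430/455) + (0.023 − 0.008 + 0.47²/2)·0.25] / 0.2350 = [-0.0565 + 0.0314] / 0.2350 = -0.1070 ⇒ -0.11
√T = √0.25 = 0.5000
φ(d₁) = φ(-0.11) = 0.3965
exp(−qT) = exp(−0.008·0.25) = 0.9980
vega = S·exp(−qT)·φ(d₁)·√T = 430·0.9980·0.3965·0.5000 = 85.0770
(The call has the same vega.)

85.08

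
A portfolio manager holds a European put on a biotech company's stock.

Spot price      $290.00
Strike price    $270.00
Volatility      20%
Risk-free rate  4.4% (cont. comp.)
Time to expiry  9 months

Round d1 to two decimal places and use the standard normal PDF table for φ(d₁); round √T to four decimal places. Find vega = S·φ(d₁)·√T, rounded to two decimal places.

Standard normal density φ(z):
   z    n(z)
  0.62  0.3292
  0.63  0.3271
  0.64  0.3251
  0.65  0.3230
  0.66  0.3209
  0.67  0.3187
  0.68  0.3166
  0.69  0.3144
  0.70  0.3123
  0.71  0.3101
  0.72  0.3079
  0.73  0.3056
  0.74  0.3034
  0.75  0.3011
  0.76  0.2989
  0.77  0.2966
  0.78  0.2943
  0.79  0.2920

σ√T = 0.2·√0.75 = 0.1732
d₁ = [ln(290/270) + (0.044 + 0.2²/2)·0.75] / 0.1732 = [0.0715 + 0.0480] / 0.1732 = 0.6897 → 0.69
√T = √0.75 = 0.8660
φ(d₁) = φ(0.69) = 0.3144
vega = S·φ(d₁)·√T = 290·0.3144·0.8660 = 78.9584

78.96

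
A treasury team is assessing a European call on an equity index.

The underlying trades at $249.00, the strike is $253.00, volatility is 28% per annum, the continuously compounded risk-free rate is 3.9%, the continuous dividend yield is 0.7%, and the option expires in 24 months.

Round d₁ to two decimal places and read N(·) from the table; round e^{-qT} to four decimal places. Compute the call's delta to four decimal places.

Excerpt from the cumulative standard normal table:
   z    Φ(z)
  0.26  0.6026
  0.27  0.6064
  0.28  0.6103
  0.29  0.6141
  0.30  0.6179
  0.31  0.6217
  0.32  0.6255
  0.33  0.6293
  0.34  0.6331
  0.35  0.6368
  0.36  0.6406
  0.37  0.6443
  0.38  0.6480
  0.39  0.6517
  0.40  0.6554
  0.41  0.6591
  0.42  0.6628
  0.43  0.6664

σ√T = 0.28 × 1.4142 = 0.3960
d₁ = [ln(249/253) + (0.039 − 0.007 + ½·0.28²)·2] / (σ√T) = (-0.0159 + 0.1424) / 0.3960 = 0.3194 → 0.32
N(d₁) = N(0.32) = 0.6255
Δ_call = e^(−qT)·N(d₁) = 0.9861·0.6255 = 0.6168

0.6168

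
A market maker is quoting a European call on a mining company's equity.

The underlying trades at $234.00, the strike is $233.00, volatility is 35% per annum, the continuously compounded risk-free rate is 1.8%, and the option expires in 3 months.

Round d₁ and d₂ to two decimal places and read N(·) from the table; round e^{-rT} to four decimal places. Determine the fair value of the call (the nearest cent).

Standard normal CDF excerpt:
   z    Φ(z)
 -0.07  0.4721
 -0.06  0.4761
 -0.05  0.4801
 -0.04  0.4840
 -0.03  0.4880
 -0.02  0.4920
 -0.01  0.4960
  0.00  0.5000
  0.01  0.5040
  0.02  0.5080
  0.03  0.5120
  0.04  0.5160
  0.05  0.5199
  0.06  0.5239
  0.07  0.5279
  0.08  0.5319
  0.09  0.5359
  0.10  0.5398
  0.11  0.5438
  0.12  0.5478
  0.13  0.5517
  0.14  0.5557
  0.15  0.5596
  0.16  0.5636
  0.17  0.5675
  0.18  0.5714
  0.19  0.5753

σ√T = 0.35 × 0.5000 = 0.1750
ln(S/K) + (r + σ²/2)T = ln(234/233) + (0.018 + 0.35²/2)·0.25 = 0.0043 + 0.0198 = 0.0241
d₁ = 0.0241 / 0.1750 = 0.1377 which rounds to 0.14
d₂ = d₁ − σ√T = 0.1377 − 0.1750 = -0.0373 which rounds to -0.04
e^(−rT) = e^(−0.018·0.25) = 0.9955
N(d₁) = N(0.14) = 0.5557;  N(d₂) = N(-0.04) = 0.4840
C = 234·0.5557 − 233·0.9955·0.4840 = 130.0338 − 112.2645 = 17.7693

$17.77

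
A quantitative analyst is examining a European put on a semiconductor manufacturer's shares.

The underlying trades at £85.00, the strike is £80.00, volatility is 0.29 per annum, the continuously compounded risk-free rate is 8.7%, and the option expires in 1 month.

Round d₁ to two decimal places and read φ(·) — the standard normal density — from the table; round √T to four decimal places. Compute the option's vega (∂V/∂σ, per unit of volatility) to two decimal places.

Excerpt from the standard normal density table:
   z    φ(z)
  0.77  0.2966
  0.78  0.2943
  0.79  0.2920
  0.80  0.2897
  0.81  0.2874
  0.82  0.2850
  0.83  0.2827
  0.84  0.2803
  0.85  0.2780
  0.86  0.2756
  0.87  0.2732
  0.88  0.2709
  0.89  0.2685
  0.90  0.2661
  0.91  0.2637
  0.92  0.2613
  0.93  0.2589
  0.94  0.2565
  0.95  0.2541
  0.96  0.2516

σ√T = 0.29 × 0.2887 = 0.0837
d₁ = [ln(85/80) + (0.087 + 0.29²/2)·0.08333] / 0.0837 = [0.0606 + 0.0108] / 0.0837 = 0.8526 ⇒ 0.85
√T = √0.08333 = 0.2887
φ(d₁) = φ(0.85) = 0.2780
vega = S·φ(d₁)·√T = 85·0.2780·0.2887 = 6.8220
(Call and put vega coincide under Black-Scholes.)

6.82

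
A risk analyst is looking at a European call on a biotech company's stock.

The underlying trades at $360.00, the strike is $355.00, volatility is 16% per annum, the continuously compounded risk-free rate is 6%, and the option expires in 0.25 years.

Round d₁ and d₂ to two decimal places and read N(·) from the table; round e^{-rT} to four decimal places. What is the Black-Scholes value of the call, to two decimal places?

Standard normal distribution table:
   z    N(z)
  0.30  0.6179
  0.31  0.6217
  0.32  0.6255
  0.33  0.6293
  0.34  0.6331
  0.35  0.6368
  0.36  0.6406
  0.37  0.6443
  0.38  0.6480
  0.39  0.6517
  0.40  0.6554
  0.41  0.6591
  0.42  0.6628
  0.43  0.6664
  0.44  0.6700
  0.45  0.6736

T = 0.25;  σ√T = 0.0800
d₁ = [ln(360/355) + (0.06 + ½·0.16²)·0.25] / (σ√T) = (0.0140 + 0.0182) / 0.0800 = 0.4023 ⇒ 0.40
d₂ = 0.4023 − 0.0800 = 0.3223 ⇒ 0.32
e^(−rT) = e^(−0.06·0.25) = 0.9851
N(d₁) = N(0.40) = 0.6554;  N(d₂) = N(0.32) = 0.6255
C = 360·0.6554 − 355·0.9851·0.6255 = 235.9440 − 218.7439 = 17.2001

$17.20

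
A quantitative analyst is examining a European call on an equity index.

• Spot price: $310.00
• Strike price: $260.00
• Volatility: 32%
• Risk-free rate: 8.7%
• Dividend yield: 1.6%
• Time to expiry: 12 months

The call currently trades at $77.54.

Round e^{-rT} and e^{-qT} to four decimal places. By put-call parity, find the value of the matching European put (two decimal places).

$10.81

exp(−qT) = exp(−0.016·1) = 0.9841;  exp(−rT) = exp(−0.087·1) = 0.9167
Put-call parity: C − P = S·e^(−qT) − K·e^(−rT) = 310·0.9841 − 260·0.9167 = 305.0710 − 238.3420 = 66.7290
P = C − (C − P) = 77.54 − (66.7290) = 10.8110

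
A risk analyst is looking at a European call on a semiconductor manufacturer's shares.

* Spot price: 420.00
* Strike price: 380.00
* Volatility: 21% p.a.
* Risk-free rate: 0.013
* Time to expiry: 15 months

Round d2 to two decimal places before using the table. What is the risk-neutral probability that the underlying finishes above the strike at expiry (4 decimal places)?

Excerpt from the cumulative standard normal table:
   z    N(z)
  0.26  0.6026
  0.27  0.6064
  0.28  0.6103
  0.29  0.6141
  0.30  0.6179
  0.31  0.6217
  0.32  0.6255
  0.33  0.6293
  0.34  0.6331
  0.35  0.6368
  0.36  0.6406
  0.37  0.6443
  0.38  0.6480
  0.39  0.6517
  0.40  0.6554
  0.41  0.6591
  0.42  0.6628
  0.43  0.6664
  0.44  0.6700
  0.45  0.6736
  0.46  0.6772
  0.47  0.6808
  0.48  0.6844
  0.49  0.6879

0.6480

T = 1.25;  σ√T = 0.2348
d₁ = [ln(420/380) + (0.013 + ½·0.21²)·1.25] / (σ√T) = (0.1001 + 0.0438) / 0.2348 = 0.6129 which rounds to 0.61
d₂ = 0.6129 − 0.2348 = 0.3781 which rounds to 0.38
Risk-neutral Pr[S_T > K] = N(d₂) = N(0.38) = 0.6480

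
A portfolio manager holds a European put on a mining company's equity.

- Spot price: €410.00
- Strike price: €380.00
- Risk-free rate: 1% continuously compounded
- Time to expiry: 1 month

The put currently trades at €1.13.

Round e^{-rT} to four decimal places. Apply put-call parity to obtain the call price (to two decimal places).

exp(−rT) = exp(−0.01·0.08333) = 0.9992
Put-call parity: C − P = S − K·e^(−rT) = 410 − 380·0.9992 = 410 − 379.6960 = 30.3040
C = P + (C − P) = 1.13 + (30.3040) = 31.4340

€31.43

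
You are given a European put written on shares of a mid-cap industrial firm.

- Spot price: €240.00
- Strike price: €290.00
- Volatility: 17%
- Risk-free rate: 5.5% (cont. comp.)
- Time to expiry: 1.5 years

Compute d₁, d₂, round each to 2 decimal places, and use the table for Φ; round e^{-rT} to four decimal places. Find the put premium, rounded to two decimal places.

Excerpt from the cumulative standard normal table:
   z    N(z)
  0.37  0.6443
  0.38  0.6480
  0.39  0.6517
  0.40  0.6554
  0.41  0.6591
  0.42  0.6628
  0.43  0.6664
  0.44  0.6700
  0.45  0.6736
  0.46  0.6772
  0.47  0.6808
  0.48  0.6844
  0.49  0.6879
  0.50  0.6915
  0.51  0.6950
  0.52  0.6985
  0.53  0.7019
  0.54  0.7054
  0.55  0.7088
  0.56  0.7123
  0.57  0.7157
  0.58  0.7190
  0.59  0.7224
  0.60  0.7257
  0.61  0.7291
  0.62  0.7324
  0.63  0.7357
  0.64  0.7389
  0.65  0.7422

σ√T = 0.17 × 1.2247 = 0.2082
d₁ = [ln(240/290) + (0.055 + 0.17²/2)·1.5] / 0.2082 = [-0.1892 + 0.1042] / 0.2082 = -0.4086 ≈ -0.41
d₂ = d₁ − σ√T = -0.4086 − 0.2082 = -0.6168 ≈ -0.62
e^(−rT) = e^(−0.055·1.5) = 0.9208
N(−d₂) = N(0.62) = 0.7324;  N(−d₁) = N(0.41) = 0.6591
P = 290·0.9208·0.7324 − 240·0.6591 = 195.5742 − 158.1840 = 37.3902

€37.39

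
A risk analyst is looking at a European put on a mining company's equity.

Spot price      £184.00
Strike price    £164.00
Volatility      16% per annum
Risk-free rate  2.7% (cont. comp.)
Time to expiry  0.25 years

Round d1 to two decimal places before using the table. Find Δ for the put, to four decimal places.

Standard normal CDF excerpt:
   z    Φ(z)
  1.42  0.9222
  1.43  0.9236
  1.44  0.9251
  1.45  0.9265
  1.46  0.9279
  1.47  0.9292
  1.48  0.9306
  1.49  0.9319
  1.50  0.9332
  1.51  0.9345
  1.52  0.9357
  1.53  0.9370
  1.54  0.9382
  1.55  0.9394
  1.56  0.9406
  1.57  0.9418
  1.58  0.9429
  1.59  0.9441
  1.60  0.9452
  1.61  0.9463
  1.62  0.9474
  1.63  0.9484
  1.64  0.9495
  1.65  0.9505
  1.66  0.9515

-0.0594

T = 0.25;  σ√T = 0.0800
d₁ = [ln(184/164) + (0.027 + 0.16²/2)·0.25] / 0.0800 = [0.1151 + 0.0100] / 0.0800 = 1.5627 ⇒ 1.56
N(d₁) = N(1.56) = 0.9406
Δ_put = N(d₁) − 1 = 0.9406 − 1 = -0.0594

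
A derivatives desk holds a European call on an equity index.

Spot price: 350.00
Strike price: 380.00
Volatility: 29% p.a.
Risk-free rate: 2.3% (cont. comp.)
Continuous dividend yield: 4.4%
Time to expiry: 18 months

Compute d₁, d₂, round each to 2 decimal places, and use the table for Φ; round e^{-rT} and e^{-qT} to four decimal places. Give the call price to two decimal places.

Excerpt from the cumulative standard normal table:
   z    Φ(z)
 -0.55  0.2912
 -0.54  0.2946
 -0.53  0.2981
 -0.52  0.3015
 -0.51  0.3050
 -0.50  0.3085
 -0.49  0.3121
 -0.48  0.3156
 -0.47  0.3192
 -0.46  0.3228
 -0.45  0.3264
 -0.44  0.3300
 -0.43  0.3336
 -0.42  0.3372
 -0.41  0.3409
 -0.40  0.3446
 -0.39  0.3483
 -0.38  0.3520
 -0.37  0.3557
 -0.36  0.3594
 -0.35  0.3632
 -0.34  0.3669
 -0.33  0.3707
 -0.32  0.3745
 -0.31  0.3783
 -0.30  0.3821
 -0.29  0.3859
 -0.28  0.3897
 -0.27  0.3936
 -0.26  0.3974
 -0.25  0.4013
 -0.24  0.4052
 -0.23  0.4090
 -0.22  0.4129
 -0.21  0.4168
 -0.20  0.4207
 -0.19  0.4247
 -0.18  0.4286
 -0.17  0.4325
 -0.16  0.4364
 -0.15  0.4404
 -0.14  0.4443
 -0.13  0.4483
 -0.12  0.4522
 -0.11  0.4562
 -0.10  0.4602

σ√T = 0.29·√1.5 = 0.3552
d₁ = [ln(350/380) + (0.023 − 0.044 + ½·0.29²)·1.5] / (σ√T) = (-0.0822 + 0.0316) / 0.3552 = -0.1426 ⇒ -0.14
d₂ = -0.1426 − 0.3552 = -0.4978 ⇒ -0.50
exp(−qT) = exp(−0.044·1.5) = 0.9361;  exp(−rT) = exp(−0.023·1.5) = 0.9661
C = 350·0.9361·N(-0.14) − 380·0.9661·N(-0.50) = 350·0.9361·0.4443 − 380·0.9661·0.3085 = 145.5682 − 113.2559 = 32.3123

32.31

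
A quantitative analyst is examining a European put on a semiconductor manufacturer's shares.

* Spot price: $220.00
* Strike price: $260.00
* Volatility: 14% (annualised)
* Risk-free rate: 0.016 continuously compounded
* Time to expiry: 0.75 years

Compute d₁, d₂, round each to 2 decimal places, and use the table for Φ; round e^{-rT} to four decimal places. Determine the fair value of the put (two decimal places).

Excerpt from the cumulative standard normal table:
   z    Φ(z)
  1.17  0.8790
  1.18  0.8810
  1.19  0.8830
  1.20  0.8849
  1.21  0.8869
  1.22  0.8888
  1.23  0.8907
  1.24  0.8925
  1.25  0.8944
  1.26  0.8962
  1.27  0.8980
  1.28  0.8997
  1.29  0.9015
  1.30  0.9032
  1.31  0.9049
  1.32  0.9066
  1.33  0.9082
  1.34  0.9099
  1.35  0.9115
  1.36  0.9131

σ√T = 0.14 × 0.8660 = 0.1212
d₁ = [ln(220/260) + (0.016 + 0.14²/2)·0.75] / 0.1212 = [-0.1671 + 0.0194] / 0.1212 = -1.2182 which rounds to -1.22
d₂ = d₁ − σ√T = -1.2182 − 0.1212 = -1.3395 which rounds to -1.34
e^(−rT) = e^(−0.016·0.75) = 0.9881
N(−d₂) = N(1.34) = 0.9099;  N(−d₁) = N(1.22) = 0.8888
P = 260·0.9881·0.9099 − 220·0.8888 = 233.7588 − 195.5360 = 38.2228

$38.22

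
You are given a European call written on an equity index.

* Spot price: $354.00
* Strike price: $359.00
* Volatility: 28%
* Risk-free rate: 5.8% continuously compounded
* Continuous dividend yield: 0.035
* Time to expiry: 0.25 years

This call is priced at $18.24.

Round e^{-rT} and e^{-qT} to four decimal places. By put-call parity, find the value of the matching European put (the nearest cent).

$21.15

e^(−qT) = e^(−0.035·0.25) = 0.9913;  e^(−rT) = e^(−0.058·0.25) = 0.9856
Put-call parity: C − P = S·e^(−qT) − K·e^(−rT) = 354·0.9913 − 359·0.9856 = 350.9202 − 353.8304 = -2.9102
P = C − (C − P) = 18.24 − (-2.9102) = 21.1502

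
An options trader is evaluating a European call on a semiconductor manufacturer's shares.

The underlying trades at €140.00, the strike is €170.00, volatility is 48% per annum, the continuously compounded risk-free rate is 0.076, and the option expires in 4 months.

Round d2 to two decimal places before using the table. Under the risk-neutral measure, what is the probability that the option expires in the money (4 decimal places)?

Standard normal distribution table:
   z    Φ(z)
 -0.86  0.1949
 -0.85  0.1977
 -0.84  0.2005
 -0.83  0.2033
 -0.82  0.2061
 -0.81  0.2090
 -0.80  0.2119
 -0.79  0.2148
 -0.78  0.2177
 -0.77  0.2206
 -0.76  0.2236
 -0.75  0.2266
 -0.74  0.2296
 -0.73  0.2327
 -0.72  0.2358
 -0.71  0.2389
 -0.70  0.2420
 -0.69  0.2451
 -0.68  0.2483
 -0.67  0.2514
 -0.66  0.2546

0.2266

σ√T = 0.48·√0.3333 = 0.2771
ln(S/K) + (r + σ²/2)T = ln(140/170) + (0.076 + 0.48²/2)·0.3333 = -0.1942 + 0.0637 = -0.1304
d₁ = -0.1304 / 0.2771 = -0.4706 → -0.47
d₂ = d₁ − σ√T = -0.4706 − 0.2771 = -0.7478 → -0.75
Pr(exercise) under Q = N(d₂) = 0.2266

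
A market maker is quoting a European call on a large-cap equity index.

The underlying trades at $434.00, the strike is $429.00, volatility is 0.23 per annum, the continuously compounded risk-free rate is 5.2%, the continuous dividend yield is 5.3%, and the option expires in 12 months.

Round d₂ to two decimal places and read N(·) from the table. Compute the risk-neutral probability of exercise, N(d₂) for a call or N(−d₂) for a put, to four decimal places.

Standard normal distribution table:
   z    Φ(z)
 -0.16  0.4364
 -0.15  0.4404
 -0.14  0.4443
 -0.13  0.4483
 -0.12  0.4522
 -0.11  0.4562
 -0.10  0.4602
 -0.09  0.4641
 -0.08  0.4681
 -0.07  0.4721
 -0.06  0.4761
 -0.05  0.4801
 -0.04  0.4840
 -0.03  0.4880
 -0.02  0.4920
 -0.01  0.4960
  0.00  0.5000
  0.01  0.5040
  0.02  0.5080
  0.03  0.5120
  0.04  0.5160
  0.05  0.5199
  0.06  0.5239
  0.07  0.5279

0.4721

T = 1;  σ√T = 0.2300
d₁ = [ln(434/429) + (0.052 − 0.053 + ½·0.23²)·1] / (σ√T) = (0.0116 + 0.0255) / 0.2300 = 0.1610 which rounds to 0.16
d₂ = 0.1610 − 0.2300 = -0.0690 which rounds to -0.07
Pr(exercise) under Q = N(d₂) = 0.4721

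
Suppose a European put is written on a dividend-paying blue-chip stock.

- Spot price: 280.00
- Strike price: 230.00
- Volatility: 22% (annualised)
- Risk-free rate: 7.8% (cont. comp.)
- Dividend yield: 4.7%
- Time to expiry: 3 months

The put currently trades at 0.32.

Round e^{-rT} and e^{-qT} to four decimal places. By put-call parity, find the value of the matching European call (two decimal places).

51.48

e^(−qT) = e^(−0.047·0.25) = 0.9883;  e^(−rT) = e^(−0.078·0.25) = 0.9807
Put-call parity: C − P = S·e^(−qT) − K·e^(−rT) = 280·0.9883 − 230·0.9807 = 276.7240 − 225.5610 = 51.1630
C = P + (C − P) = 0.32 + (51.1630) = 51.4830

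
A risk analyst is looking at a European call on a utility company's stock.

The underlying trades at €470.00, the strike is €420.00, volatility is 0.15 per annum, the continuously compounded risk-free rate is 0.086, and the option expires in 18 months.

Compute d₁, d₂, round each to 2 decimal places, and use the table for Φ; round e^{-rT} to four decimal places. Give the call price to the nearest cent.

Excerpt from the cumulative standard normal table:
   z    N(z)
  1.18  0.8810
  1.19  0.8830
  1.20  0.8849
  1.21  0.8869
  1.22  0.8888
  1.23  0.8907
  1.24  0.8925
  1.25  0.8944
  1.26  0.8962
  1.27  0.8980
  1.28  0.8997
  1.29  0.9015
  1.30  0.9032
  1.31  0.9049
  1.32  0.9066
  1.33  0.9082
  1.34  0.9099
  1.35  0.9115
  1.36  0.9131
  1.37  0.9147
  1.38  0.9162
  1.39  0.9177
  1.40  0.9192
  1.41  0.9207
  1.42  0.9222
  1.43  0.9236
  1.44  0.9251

€104.60

σ√T = 0.15·√1.5 = 0.1837
d₁ = [ln(470/420) + (0.086 + ½·0.15²)·1.5] / (σ√T) = (0.1125 + 0.1459) / 0.1837 = 1.4063 which rounds to 1.41
d₂ = 1.4063 − 0.1837 = 1.2226 which rounds to 1.22
exp(−rT) = exp(−0.086·1.5) = 0.8790
C = 470·N(1.41) − 420·0.8790·N(1.22) = 470·0.9207 − 420·0.8790·0.8888 = 432.7290 − 328.1272 = 104.6018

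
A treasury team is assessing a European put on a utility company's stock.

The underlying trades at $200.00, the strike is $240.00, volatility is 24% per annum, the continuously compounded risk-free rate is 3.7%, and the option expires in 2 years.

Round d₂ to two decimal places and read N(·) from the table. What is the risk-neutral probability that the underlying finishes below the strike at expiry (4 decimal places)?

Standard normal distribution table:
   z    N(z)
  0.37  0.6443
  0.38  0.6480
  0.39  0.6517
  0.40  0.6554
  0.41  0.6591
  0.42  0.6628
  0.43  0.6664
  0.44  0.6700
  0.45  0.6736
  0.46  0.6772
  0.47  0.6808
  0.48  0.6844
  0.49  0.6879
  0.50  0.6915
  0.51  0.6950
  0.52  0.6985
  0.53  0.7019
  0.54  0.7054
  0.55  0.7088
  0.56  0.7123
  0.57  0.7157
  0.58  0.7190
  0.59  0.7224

0.6879

σ√T = 0.24 × 1.4142 = 0.3394
d₁ = [ln(200/240) + (0.037 + 0.24²/2)·2] / 0.3394 = [-0.1823 + 0.1316] / 0.3394 = -0.1494 → -0.15
d₂ = d₁ − σ√T = -0.1494 − 0.3394 = -0.4889 → -0.49
Pr(exercise) under Q = N(−d₂) = N(0.49) = 0.6879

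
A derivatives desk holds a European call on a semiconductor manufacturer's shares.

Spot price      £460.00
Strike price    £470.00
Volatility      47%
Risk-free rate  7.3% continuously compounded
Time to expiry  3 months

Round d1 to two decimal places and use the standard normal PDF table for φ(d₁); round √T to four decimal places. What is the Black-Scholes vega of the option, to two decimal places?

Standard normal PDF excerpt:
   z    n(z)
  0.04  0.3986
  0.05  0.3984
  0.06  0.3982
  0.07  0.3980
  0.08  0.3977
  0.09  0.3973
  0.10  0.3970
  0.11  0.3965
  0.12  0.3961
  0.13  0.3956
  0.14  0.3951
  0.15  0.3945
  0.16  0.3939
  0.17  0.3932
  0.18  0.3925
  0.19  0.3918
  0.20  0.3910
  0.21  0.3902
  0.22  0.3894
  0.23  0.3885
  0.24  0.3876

σ√T = 0.47 × 0.5000 = 0.2350
ln(S/K) + (r + σ²/2)T = ln(460/470) + (0.073 + 0.47²/2)·0.25 = -0.0215 + 0.0459 = 0.0244
d₁ = 0.0244 / 0.2350 = 0.1036 ≈ 0.10
√T = √0.25 = 0.5000
φ(d₁) = φ(0.10) = 0.3970
vega = S·φ(d₁)·√T = 460·0.3970·0.5000 = 91.3100
(The put has the same vega.)

91.31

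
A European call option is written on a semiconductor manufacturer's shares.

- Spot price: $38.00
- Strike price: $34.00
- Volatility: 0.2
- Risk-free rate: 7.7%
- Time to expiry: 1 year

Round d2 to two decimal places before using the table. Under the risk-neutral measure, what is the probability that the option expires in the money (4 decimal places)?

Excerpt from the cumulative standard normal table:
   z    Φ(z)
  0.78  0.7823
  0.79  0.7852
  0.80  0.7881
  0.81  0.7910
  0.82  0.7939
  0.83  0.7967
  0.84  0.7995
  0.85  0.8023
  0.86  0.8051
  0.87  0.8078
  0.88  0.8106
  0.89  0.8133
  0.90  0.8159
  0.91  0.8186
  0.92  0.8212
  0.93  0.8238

T = 1;  σ√T = 0.2000
d₁ = [ln(38/34) + (0.077 + 0.2²/2)·1] / 0.2000 = [0.1112 + 0.0970] / 0.2000 = 1.0411 which rounds to 1.04
d₂ = d₁ − σ√T = 1.0411 − 0.2000 = 0.8411 which rounds to 0.84
Risk-neutral Pr[S_T > K] = N(d₂) = N(0.84) = 0.7995

0.7995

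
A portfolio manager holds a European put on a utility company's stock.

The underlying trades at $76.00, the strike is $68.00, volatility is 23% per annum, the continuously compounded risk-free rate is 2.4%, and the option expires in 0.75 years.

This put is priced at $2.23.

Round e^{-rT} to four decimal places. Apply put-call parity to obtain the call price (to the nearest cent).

$11.44

exp(−rT) = exp(−0.024·0.75) = 0.9822
Put-call parity: C − P = S − K·e^(−rT) = 76 − 68·0.9822 = 76 − 66.7896 = 9.2104
C = P + (C − P) = 2.23 + (9.2104) = 11.4404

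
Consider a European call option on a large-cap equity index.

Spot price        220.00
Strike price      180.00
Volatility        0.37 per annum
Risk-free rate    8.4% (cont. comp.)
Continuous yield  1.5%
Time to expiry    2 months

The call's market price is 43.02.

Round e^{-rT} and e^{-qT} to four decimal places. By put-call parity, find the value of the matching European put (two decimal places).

1.07

e^(−qT) = e^(−0.015·0.1667) = 0.9975;  e^(−rT) = e^(−0.084·0.1667) = 0.9861
Put-call parity: C − P = S·e^(−qT) − K·e^(−rT) = 220·0.9975 − 180·0.9861 = 219.4500 − 177.4980 = 41.9520
P = C − (C − P) = 43.02 − (41.9520) = 1.0680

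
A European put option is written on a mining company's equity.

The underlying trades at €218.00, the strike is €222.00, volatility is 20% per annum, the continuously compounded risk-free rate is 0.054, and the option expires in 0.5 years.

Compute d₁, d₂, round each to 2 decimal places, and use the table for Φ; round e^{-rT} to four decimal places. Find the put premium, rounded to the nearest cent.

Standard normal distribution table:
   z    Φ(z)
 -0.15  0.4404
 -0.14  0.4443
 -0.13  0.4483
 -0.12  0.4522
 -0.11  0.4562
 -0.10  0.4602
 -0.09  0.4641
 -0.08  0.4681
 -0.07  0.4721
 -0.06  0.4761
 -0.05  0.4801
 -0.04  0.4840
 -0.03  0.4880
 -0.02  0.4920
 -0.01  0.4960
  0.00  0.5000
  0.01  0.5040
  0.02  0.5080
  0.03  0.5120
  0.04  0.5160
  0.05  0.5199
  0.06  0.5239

€11.18

σ√T = 0.2·√0.5 = 0.1414
d₁ = [ln(218/222) + (0.054 + 0.2²/2)·0.5] / 0.1414 = [-0.0182 + 0.0370] / 0.1414 = 0.1331 ⇒ 0.13
d₂ = d₁ − σ√T = 0.1331 − 0.1414 = -0.0084 ⇒ -0.01
exp(−rT) = exp(−0.054·0.5) = 0.9734
P = 222·0.9734·N(0.01) − 218·N(-0.13) = 222·0.9734·0.5040 − 218·0.4483 = 108.9118 − 97.7294 = 11.1824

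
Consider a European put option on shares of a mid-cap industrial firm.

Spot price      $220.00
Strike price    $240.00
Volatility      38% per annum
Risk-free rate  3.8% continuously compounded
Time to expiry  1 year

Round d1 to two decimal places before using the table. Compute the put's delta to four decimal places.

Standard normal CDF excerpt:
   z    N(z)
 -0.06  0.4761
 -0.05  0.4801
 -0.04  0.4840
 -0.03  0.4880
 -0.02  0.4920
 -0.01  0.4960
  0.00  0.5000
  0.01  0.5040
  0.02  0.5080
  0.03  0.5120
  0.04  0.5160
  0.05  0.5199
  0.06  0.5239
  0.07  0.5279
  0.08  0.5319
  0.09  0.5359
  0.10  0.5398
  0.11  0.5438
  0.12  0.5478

-0.4761

T = 1;  σ√T = 0.3800
d₁ = [ln(220/240) + (0.038 + 0.38²/2)·1] / 0.3800 = [-0.0870 + 0.1102] / 0.3800 = 0.0610 → 0.06
N(d₁) = N(0.06) = 0.5239
Δ_put = N(d₁) − 1 = 0.5239 − 1 = -0.4761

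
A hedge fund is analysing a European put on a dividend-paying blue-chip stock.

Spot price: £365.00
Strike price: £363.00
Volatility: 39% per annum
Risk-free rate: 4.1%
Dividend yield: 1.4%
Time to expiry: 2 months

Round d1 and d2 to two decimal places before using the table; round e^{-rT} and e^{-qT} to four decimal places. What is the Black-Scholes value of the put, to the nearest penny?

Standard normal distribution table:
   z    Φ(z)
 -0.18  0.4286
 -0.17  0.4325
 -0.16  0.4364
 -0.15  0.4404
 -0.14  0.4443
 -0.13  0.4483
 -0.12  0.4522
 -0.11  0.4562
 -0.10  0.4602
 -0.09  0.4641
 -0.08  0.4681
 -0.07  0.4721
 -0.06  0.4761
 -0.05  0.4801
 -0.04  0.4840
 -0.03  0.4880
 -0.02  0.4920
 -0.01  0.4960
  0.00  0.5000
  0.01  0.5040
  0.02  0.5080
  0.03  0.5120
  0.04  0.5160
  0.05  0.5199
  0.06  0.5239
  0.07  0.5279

T = 0.1667;  σ√T = 0.1592
ln(S/K) + (r − q + σ²/2)T = ln(365/363) + (0.041 − 0.014 + 0.39²/2)·0.1667 = 0.0055 + 0.0172 = 0.0227
d₁ = 0.0227 / 0.1592 = 0.1424 ⇒ 0.14
d₂ = d₁ − σ√T = 0.1424 − 0.1592 = -0.0168 ⇒ -0.02
e^(−qT) = e^(−0.014·0.1667) = 0.9977;  e^(−rT) = e^(−0.041·0.1667) = 0.9932
N(−d₂) = N(0.02) = 0.5080;  N(−d₁) = N(-0.14) = 0.4443
P = 363·0.9932·0.5080 − 365·0.9977·0.4443 = 183.1501 − 161.7965 = 21.3535

£21.35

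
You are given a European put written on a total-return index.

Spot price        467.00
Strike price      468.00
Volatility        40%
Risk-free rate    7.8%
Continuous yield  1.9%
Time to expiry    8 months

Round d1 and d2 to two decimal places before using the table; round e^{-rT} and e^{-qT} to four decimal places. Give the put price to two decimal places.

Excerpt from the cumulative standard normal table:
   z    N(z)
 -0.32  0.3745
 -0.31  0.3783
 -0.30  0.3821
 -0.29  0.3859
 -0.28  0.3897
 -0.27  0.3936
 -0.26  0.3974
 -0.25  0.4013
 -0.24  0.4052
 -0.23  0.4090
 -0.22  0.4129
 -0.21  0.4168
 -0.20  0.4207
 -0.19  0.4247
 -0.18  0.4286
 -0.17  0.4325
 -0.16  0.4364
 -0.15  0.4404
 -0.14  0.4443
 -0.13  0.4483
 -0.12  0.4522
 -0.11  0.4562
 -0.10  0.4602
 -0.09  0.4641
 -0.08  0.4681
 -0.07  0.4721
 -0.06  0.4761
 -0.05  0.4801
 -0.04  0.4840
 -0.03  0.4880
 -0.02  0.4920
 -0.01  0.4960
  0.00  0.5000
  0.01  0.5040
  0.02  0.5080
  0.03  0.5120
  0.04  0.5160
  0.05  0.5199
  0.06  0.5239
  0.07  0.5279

T = 0.6667;  σ√T = 0.3266
d₁ = [ln(467/468) + (0.078 − 0.019 + 0.4²/2)·0.6667] / 0.3266 = [-0.0021 + 0.0927] / 0.3266 = 0.2772 which rounds to 0.28
d₂ = d₁ − σ√T = 0.2772 − 0.3266 = -0.0494 which rounds to -0.05
exp(−qT) = exp(−0.019·0.6667) = 0.9874;  exp(−rT) = exp(−0.078·0.6667) = 0.9493
P = 468·0.9493·N(0.05) − 467·0.9874·N(-0.28) = 468·0.9493·0.5199 − 467·0.9874·0.3897 = 230.9772 − 179.6968 = 51.2804

51.28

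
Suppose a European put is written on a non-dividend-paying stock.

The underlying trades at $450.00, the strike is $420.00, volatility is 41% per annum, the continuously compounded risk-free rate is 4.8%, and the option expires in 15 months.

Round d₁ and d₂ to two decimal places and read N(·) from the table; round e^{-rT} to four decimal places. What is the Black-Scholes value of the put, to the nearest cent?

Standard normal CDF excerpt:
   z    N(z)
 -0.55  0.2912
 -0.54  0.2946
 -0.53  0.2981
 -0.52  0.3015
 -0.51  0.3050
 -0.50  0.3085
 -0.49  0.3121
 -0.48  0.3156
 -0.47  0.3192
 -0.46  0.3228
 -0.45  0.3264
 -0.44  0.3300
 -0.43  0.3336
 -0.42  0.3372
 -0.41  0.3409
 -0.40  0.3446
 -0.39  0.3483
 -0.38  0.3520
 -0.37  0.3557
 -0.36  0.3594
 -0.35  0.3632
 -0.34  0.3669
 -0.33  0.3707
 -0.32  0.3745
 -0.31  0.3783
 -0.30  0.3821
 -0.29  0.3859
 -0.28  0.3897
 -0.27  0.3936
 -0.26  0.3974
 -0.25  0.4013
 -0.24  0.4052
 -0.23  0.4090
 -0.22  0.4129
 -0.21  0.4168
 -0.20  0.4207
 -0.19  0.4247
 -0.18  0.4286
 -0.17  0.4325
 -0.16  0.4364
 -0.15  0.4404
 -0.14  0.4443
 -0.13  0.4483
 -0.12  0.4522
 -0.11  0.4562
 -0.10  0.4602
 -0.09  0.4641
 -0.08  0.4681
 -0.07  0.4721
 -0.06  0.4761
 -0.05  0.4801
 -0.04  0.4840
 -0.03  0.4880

$52.66

T = 1.25;  σ√T = 0.4584
ln(S/K) + (r + σ²/2)T = ln(450/420) + (0.048 + 0.41²/2)·1.25 = 0.0690 + 0.1651 = 0.2341
d₁ = 0.2341 / 0.4584 = 0.5106 → 0.51
d₂ = d₁ − σ√T = 0.5106 − 0.4584 = 0.0522 → 0.05
exp(−rT) = exp(−0.048·1.25) = 0.9418
N(−d₂) = N(-0.05) = 0.4801;  N(−d₁) = N(-0.51) = 0.3050
P = 420·0.9418·0.4801 − 450·0.3050 = 189.9064 − 137.2500 = 52.6564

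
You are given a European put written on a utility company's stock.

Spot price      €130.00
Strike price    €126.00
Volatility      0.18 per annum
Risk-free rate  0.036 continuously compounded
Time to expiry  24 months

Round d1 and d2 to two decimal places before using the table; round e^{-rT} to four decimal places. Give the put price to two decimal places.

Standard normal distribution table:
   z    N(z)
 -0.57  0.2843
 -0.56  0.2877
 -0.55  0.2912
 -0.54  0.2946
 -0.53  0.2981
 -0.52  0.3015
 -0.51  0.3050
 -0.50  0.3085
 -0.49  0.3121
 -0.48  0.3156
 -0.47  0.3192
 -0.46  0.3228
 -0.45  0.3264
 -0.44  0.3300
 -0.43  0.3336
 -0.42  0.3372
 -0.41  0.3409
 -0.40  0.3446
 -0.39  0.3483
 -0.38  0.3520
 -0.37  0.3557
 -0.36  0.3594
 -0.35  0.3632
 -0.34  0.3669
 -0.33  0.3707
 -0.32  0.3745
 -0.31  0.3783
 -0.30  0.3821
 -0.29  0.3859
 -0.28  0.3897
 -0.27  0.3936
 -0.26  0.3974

σ√T = 0.18·√2 = 0.2546
d₁ = [ln(130/126) + (0.036 + 0.18²/2)·2] / 0.2546 = [0.0313 + 0.1044] / 0.2546 = 0.5329 ⇒ 0.53
d₂ = d₁ − σ√T = 0.5329 − 0.2546 = 0.2783 ⇒ 0.28
e^(−rT) = e^(−0.036·2) = 0.9305
N(−d₂) = N(-0.28) = 0.3897;  N(−d₁) = N(-0.53) = 0.2981
P = 126·0.9305·0.3897 − 130·0.2981 = 45.6896 − 38.7530 = 6.9366

€6.94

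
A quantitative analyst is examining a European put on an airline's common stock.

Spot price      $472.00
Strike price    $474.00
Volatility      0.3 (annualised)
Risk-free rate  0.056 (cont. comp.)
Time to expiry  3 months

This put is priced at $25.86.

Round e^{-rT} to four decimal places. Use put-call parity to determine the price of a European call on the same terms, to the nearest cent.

$30.45

exp(−rT) = exp(−0.056·0.25) = 0.9861
Put-call parity: C − P = S − K·e^(−rT) = 472 − 474·0.9861 = 472 − 467.4114 = 4.5886
C = P + (C − P) = 25.86 + (4.5886) = 30.4486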